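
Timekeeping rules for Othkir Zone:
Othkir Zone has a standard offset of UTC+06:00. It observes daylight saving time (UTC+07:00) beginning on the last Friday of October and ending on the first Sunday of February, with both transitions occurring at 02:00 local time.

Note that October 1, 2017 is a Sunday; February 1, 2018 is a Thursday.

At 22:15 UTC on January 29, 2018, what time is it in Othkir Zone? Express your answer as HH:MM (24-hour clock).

1 October 2017 is a Sunday, so Fridays fall on 6, 13, 20, 27; the last is October 27.
1 February 2018 is a Thursday, so the first Sunday is February 4.
At the standard offset (UTC+06:00), 22:15 UTC + 6h = 04:15 Othkir Zone standard time (rolling into the next day, 30 January 2018).
Daylight saving runs 27 October 2017 – 4 February 2018; the standard-time date in Othkir Zone, January 30, 2018, is inside that window, so Othkir Zone is at UTC+07:00.
22:15 UTC + 7h = 05:15 local (rolling into the next day, 30 January 2018).

05:15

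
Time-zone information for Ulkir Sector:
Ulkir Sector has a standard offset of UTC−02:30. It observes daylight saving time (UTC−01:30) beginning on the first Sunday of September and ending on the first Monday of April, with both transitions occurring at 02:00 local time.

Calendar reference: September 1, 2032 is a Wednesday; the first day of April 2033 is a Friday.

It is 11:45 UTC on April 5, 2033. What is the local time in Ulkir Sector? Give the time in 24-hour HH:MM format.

1 September 2032 is a Wednesday, so the first Sunday is September 5.
1 April 2033 is a Friday, so the first Monday is April 4.
At the standard offset (UTC−02:30), 11:45 UTC − 2h30m = 09:15 Ulkir Sector standard time.
The standard-time date in Ulkir Sector, April 5, 2033, does not fall between 5 September 2032 and 4 April 2033, so daylight saving is not in effect and Ulkir Sector is at UTC−02:30.
11:45 UTC − 2h30m = 09:15 local.

09:15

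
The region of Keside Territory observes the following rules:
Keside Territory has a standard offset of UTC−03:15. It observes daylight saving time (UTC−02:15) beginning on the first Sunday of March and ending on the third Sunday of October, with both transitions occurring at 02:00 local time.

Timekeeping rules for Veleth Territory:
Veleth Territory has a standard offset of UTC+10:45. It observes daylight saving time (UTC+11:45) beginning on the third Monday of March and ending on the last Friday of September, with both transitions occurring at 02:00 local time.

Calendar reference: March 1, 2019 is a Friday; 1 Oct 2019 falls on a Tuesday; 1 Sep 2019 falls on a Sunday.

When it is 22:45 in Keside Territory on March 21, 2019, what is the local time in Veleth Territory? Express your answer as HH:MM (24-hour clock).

1 March 2019 is a Friday, so the first Sunday is March 3.
1 October 2019 is a Tuesday, so the first Sunday is October 6 and the third is October 20.
March 21, 2019 falls between 3 March and 20 October, so daylight saving is in effect and Keside Territory is at UTC−02:15.
22:45 Keside Territory + 2h15m = 01:00 UTC (rolling into the next day, 22 March 2019).
1 March 2019 is a Friday, so the first Monday is March 4 and the third is March 18.
1 September 2019 is a Sunday, so Fridays fall on 6, 13, 20, 27; the last is September 27.
At the standard offset (UTC+10:45), 01:00 UTC + 10h45m = 11:45 Veleth Territory standard time.
The standard-time date in Veleth Territory, March 22, 2019, falls between 18 March and 27 September, so daylight saving is in effect and Veleth Territory is at UTC+11:45.
01:00 UTC + 11h45m = 12:45 Veleth Territory.

12:45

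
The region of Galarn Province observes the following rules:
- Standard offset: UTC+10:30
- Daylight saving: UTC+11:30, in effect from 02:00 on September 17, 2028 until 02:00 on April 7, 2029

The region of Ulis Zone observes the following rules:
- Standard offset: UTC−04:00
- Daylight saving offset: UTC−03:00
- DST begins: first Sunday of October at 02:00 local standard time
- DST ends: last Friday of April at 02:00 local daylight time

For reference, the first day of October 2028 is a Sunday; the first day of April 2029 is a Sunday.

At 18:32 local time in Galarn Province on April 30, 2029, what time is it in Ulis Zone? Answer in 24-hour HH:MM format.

04:02

April 30, 2029 does not fall between 17 September 2028 and 7 April 2029, so daylight saving is not in effect and Galarn Province is at UTC+10:30.
18:32 Galarn Province − 10h30m = 08:02 UTC.
1 October 2028 is a Sunday, so the first Sunday is October 1.
1 April 2029 is a Sunday, so Fridays fall on 6, 13, 20, 27; the last is April 27.
At the standard offset (UTC−04:00), 08:02 UTC − 4h = 04:02 Ulis Zone standard time.
The standard-time date in Ulis Zone, April 30, 2029, is outside the daylight-saving period (1 October 2028 – 27 April 2029), so Ulis Zone is on standard time, UTC−04:00.
08:02 UTC − 4h = 04:02 Ulis Zone.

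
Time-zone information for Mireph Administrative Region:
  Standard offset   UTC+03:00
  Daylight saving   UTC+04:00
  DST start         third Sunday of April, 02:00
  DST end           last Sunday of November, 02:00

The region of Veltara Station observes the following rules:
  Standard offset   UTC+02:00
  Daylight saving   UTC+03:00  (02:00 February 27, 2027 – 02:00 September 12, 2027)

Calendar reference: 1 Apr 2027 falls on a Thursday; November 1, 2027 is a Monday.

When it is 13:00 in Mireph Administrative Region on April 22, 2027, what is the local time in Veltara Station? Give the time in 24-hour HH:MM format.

12:00

1 April 2027 is a Thursday, so the first Sunday is April 4 and the third is April 18.
1 November 2027 is a Monday, so Sundays fall on 7, 14, 21, 28; the last is November 28.
April 22, 2027 lies within the daylight-saving period (18 April – 28 November), so Mireph Administrative Region is on daylight time, UTC+04:00.
13:00 Mireph Administrative Region − 4h = 09:00 UTC.
At the standard offset (UTC+02:00), 09:00 UTC + 2h = 11:00 Veltara Station standard time.
Daylight saving runs 27 February – 12 September; the standard-time date in Veltara Station, April 22, 2027, is inside that window, so Veltara Station is at UTC+03:00.
09:00 UTC + 3h = 12:00 Veltara Station.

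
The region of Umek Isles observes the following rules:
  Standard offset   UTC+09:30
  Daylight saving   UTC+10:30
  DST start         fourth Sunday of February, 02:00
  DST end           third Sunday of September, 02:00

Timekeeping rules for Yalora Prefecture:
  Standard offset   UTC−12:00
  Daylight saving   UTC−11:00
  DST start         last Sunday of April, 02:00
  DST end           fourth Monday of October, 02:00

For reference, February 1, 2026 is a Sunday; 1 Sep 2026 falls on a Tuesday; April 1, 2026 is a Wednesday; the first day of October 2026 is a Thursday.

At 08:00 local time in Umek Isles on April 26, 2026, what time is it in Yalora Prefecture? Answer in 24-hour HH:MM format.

1 February 2026 is a Sunday, so the first Sunday is February 1 and the fourth is February 22.
1 September 2026 is a Tuesday, so the first Sunday is September 6 and the third is September 20.
April 26, 2026 falls between 22 February and 20 September, so daylight saving is in effect and Umek Isles is at UTC+10:30.
08:00 Umek Isles − 10h30m = 21:30 UTC (rolling into the previous day, 25 April 2026).
1 April 2026 is a Wednesday, so Sundays fall on 5, 12, 19, 26; the last is April 26.
1 October 2026 is a Thursday, so the first Monday is October 5 and the fourth is October 26.
At the standard offset (UTC−12:00), 21:30 UTC − 12h = 09:30 Yalora Prefecture standard time.
Daylight saving runs 26 April – 26 October; the standard-time date in Yalora Prefecture, April 25, 2026, is outside that window, so Yalora Prefecture is on standard time at UTC−12:00.
21:30 UTC − 12h = 09:30 Yalora Prefecture.

09:30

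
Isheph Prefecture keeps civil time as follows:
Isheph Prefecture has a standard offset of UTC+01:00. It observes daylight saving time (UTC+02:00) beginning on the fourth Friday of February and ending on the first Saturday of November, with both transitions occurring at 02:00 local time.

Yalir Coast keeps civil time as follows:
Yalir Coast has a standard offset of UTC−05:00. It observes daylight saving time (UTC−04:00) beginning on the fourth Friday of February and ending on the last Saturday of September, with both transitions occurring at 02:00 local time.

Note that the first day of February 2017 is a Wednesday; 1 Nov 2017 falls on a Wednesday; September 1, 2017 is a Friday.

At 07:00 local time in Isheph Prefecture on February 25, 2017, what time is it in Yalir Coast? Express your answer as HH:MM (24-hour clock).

01:00

1 February 2017 is a Wednesday, so the first Friday is February 3 and the fourth is February 24.
1 November 2017 is a Wednesday, so the first Saturday is November 4.
February 25, 2017 falls between 24 February and 4 November, so daylight saving is in effect and Isheph Prefecture is at UTC+02:00.
07:00 Isheph Prefecture − 2h = 05:00 UTC.
1 February 2017 is a Wednesday, so the first Friday is February 3 and the fourth is February 24.
1 September 2017 is a Friday, so Saturdays fall on 2, 9, 16, 23, 30; the last is September 30.
At the standard offset (UTC−05:00), 05:00 UTC − 5h = 00:00 Yalir Coast standard time.
The standard-time date in Yalir Coast, February 25, 2017, falls between 24 February and 30 September, so daylight saving is in effect and Yalir Coast is at UTC−04:00.
05:00 UTC − 4h = 01:00 Yalir Coast.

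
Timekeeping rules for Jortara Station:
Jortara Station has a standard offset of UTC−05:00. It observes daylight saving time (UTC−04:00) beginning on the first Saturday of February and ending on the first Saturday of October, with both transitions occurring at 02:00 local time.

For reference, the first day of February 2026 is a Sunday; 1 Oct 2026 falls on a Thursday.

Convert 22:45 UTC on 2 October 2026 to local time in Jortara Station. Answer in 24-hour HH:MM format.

1 February 2026 is a Sunday, so the first Saturday is February 7.
1 October 2026 is a Thursday, so the first Saturday is October 3.
At the standard offset (UTC−05:00), 22:45 UTC − 5h = 17:45 Jortara Station standard time.
The standard-time date in Jortara Station, 2 October 2026, falls between 7 February and 3 October, so daylight saving is in effect and Jortara Station is at UTC−04:00.
22:45 UTC − 4h = 18:45 local.

18:45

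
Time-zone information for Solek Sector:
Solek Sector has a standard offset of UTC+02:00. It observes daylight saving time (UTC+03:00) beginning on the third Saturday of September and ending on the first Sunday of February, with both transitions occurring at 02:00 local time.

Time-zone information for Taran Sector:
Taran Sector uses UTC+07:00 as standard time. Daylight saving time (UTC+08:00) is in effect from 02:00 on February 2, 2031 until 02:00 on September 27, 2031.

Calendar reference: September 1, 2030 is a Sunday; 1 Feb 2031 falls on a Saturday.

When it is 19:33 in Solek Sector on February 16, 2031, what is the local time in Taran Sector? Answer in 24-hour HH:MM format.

01:33

1 September 2030 is a Sunday, so the first Saturday is September 7 and the third is September 21.
1 February 2031 is a Saturday, so the first Sunday is February 2.
February 16, 2031 is outside the daylight-saving period (21 September 2030 – 2 February 2031), so Solek Sector is on standard time, UTC+02:00.
19:33 Solek Sector − 2h = 17:33 UTC.
At the standard offset (UTC+07:00), 17:33 UTC + 7h = 00:33 Taran Sector standard time (rolling into the next day, 17 February 2031).
The standard-time date in Taran Sector, February 17, 2031, falls between 2 February and 27 September, so daylight saving is in effect and Taran Sector is at UTC+08:00.
17:33 UTC + 8h = 01:33 Taran Sector (rolling into the next day, 17 February 2031).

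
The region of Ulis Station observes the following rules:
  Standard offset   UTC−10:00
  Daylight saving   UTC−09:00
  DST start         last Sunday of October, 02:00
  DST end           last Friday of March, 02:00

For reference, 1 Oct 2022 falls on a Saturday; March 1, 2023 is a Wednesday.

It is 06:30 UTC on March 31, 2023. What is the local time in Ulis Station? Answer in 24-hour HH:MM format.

21:30

1 October 2022 is a Saturday, so Sundays fall on 2, 9, 16, 23, 30; the last is October 30.
1 March 2023 is a Wednesday, so Fridays fall on 3, 10, 17, 24, 31; the last is March 31.
At the standard offset (UTC−10:00), 06:30 UTC − 10h = 20:30 Ulis Station standard time (rolling into the previous day, 30 March 2023).
The standard-time date in Ulis Station, March 30, 2023, falls between 30 October 2022 and 31 March 2023, so daylight saving is in effect and Ulis Station is at UTC−09:00.
06:30 UTC − 9h = 21:30 local (rolling into the previous day, 30 March 2023).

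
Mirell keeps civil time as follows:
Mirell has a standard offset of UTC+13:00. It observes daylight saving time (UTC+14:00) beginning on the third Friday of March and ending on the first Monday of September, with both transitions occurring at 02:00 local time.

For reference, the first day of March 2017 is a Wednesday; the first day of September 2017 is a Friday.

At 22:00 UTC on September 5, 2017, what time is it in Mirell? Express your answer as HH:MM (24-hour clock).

11:00

1 March 2017 is a Wednesday, so the first Friday is March 3 and the third is March 17.
1 September 2017 is a Friday, so the first Monday is September 4.
At the standard offset (UTC+13:00), 22:00 UTC + 13h = 11:00 Mirell standard time (rolling into the next day, 6 September 2017).
Daylight saving runs 17 March – 4 September; the standard-time date in Mirell, September 6, 2017, is outside that window, so Mirell is on standard time at UTC+13:00.
22:00 UTC + 13h = 11:00 local (rolling into the next day, 6 September 2017).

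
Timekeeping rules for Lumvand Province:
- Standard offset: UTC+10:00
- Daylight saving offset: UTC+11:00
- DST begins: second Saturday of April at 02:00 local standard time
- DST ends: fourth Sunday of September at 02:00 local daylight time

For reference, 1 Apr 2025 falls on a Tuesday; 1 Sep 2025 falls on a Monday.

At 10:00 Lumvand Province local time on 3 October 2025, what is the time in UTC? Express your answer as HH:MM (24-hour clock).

1 April 2025 is a Tuesday, so the first Saturday is April 5 and the second is April 12.
1 September 2025 is a Monday, so the first Sunday is September 7 and the fourth is September 28.
3 October 2025 is outside the daylight-saving period (12 April – 28 September), so Lumvand Province is on standard time, UTC+10:00.
10:00 local − 10h = 00:00 UTC.

00:00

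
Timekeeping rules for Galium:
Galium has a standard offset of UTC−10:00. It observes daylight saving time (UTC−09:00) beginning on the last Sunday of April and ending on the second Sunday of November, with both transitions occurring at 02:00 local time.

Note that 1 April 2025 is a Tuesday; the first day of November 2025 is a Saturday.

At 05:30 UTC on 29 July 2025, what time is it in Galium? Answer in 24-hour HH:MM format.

20:30

1 April 2025 is a Tuesday, so Sundays fall on 6, 13, 20, 27; the last is April 27.
1 November 2025 is a Saturday, so the first Sunday is November 2 and the second is November 9.
At the standard offset (UTC−10:00), 05:30 UTC − 10h = 19:30 Galium standard time (rolling into the previous day, 28 July 2025).
Daylight saving runs 27 April – 9 November; the standard-time date in Galium, 28 July 2025, is inside that window, so Galium is at UTC−09:00.
05:30 UTC − 9h = 20:30 local (rolling into the previous day, 28 July 2025).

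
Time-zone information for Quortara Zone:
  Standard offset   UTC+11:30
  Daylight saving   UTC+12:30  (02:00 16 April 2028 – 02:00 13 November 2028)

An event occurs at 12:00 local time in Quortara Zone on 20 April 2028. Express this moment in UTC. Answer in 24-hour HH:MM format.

23:30

20 April 2028 lies within the daylight-saving period (16 April – 13 November), so Quortara Zone is on daylight time, UTC+12:30.
12:00 local − 12h30m = 23:30 UTC (rolling into the previous day, 19 April 2028).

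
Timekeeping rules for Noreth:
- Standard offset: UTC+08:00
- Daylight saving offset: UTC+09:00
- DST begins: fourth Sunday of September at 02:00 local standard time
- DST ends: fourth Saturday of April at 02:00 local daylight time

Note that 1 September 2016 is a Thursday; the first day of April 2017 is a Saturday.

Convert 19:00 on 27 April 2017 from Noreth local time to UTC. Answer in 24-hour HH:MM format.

1 September 2016 is a Thursday, so the first Sunday is September 4 and the fourth is September 25.
1 April 2017 is a Saturday, so the first Saturday is April 1 and the fourth is April 22.
Daylight saving runs 25 September 2016 – 22 April 2017; 27 April 2017 is outside that window, so Noreth is on standard time at UTC+08:00.
19:00 local − 8h = 11:00 UTC.

11:00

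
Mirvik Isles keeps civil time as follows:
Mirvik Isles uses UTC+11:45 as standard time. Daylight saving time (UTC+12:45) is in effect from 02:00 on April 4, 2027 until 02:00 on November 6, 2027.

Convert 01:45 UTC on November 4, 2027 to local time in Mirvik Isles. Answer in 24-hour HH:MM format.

At the standard offset (UTC+11:45), 01:45 UTC + 11h45m = 13:30 Mirvik Isles standard time.
Daylight saving runs 4 April – 6 November; the standard-time date in Mirvik Isles, November 4, 2027, is inside that window, so Mirvik Isles is at UTC+12:45.
01:45 UTC + 12h45m = 14:30 local.

14:30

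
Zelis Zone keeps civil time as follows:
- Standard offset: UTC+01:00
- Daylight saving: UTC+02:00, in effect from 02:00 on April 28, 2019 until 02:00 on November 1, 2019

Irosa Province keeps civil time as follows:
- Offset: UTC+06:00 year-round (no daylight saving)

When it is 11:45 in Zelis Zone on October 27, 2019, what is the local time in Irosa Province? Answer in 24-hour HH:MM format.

Daylight saving runs 28 April – 1 November; October 27, 2019 is inside that window, so Zelis Zone is at UTC+02:00.
11:45 Zelis Zone − 2h = 09:45 UTC.
Irosa Province has no daylight saving, so its offset is UTC+06:00 year-round.
09:45 UTC + 6h = 15:45 Irosa Province.

15:45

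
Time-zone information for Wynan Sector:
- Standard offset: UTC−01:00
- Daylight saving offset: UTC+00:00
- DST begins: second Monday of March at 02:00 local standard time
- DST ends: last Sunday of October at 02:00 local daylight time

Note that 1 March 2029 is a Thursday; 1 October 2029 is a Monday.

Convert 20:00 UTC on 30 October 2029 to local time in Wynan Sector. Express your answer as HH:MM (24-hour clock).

1 March 2029 is a Thursday, so the first Monday is March 5 and the second is March 12.
1 October 2029 is a Monday, so Sundays fall on 7, 14, 21, 28; the last is October 28.
At the standard offset (UTC−01:00), 20:00 UTC − 1h = 19:00 Wynan Sector standard time.
The standard-time date in Wynan Sector, 30 October 2029, is outside the daylight-saving period (12 March – 28 October), so Wynan Sector is on standard time, UTC−01:00.
20:00 UTC − 1h = 19:00 local.

19:00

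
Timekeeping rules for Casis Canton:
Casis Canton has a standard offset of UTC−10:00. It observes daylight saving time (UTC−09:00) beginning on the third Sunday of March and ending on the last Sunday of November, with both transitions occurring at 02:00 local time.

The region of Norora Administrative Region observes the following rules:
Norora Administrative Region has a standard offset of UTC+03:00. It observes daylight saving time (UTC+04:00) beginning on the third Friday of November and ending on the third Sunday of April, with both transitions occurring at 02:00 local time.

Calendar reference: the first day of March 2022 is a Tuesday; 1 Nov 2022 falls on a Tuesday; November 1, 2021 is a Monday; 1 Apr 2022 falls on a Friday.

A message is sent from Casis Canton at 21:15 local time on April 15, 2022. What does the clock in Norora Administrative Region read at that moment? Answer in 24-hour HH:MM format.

10:15

1 March 2022 is a Tuesday, so the first Sunday is March 6 and the third is March 20.
1 November 2022 is a Tuesday, so Sundays fall on 6, 13, 20, 27; the last is November 27.
April 15, 2022 lies within the daylight-saving period (20 March – 27 November), so Casis Canton is on daylight time, UTC−09:00.
21:15 Casis Canton + 9h = 06:15 UTC (rolling into the next day, 16 April 2022).
1 November 2021 is a Monday, so the first Friday is November 5 and the third is November 19.
1 April 2022 is a Friday, so the first Sunday is April 3 and the third is April 17.
At the standard offset (UTC+03:00), 06:15 UTC + 3h = 09:15 Norora Administrative Region standard time.
The standard-time date in Norora Administrative Region, April 16, 2022, falls between 19 November 2021 and 17 April 2022, so daylight saving is in effect and Norora Administrative Region is at UTC+04:00.
06:15 UTC + 4h = 10:15 Norora Administrative Region.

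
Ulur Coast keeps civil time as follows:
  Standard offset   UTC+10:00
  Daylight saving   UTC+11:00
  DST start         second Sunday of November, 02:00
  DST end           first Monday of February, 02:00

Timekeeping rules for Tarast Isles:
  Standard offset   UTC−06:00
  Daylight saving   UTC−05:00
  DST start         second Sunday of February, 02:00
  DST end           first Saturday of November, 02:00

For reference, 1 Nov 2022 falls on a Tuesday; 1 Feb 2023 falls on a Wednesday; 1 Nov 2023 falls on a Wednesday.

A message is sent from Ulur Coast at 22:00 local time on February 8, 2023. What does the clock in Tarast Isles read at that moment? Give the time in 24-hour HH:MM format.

06:00

1 November 2022 is a Tuesday, so the first Sunday is November 6 and the second is November 13.
1 February 2023 is a Wednesday, so the first Monday is February 6.
February 8, 2023 is outside the daylight-saving period (13 November 2022 – 6 February 2023), so Ulur Coast is on standard time, UTC+10:00.
22:00 Ulur Coast − 10h = 12:00 UTC.
1 February 2023 is a Wednesday, so the first Sunday is February 5 and the second is February 12.
1 November 2023 is a Wednesday, so the first Saturday is November 4.
At the standard offset (UTC−06:00), 12:00 UTC − 6h = 06:00 Tarast Isles standard time.
The standard-time date in Tarast Isles, February 8, 2023, is outside the daylight-saving period (12 February – 4 November), so Tarast Isles is on standard time, UTC−06:00.
12:00 UTC − 6h = 06:00 Tarast Isles.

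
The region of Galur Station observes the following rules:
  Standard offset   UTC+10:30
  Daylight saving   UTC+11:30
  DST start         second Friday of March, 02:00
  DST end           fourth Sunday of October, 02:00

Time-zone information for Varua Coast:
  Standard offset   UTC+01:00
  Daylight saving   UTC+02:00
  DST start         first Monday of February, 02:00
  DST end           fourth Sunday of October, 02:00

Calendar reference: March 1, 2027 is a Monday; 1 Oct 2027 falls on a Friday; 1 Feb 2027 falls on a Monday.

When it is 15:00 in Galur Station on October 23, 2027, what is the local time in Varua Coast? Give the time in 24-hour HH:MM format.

1 March 2027 is a Monday, so the first Friday is March 5 and the second is March 12.
1 October 2027 is a Friday, so the first Sunday is October 3 and the fourth is October 24.
Daylight saving runs 12 March – 24 October; October 23, 2027 is inside that window, so Galur Station is at UTC+11:30.
15:00 Galur Station − 11h30m = 03:30 UTC.
1 February 2027 is a Monday, so the first Monday is February 1.
1 October 2027 is a Friday, so the first Sunday is October 3 and the fourth is October 24.
At the standard offset (UTC+01:00), 03:30 UTC + 1h = 04:30 Varua Coast standard time.
The standard-time date in Varua Coast, October 23, 2027, lies within the daylight-saving period (1 February – 24 October), so Varua Coast is on daylight time, UTC+02:00.
03:30 UTC + 2h = 05:30 Varua Coast.

05:30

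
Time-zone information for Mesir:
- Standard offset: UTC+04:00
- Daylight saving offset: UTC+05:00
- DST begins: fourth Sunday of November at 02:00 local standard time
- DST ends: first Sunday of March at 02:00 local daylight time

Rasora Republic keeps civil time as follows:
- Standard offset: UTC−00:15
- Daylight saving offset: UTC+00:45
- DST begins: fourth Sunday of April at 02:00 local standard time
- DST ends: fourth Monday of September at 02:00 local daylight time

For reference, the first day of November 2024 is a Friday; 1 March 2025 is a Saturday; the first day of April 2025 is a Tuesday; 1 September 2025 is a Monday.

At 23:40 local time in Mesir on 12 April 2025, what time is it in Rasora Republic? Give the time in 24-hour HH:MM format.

19:25

1 November 2024 is a Friday, so the first Sunday is November 3 and the fourth is November 24.
1 March 2025 is a Saturday, so the first Sunday is March 2.
12 April 2025 does not fall between 24 November 2024 and 2 March 2025, so daylight saving is not in effect and Mesir is at UTC+04:00.
23:40 Mesir − 4h = 19:40 UTC.
1 April 2025 is a Tuesday, so the first Sunday is April 6 and the fourth is April 27.
1 September 2025 is a Monday, so the first Monday is September 1 and the fourth is September 22.
At the standard offset (UTC−00:15), 19:40 UTC − 0h15m = 19:25 Rasora Republic standard time.
The standard-time date in Rasora Republic, 12 April 2025, is outside the daylight-saving period (27 April – 22 September), so Rasora Republic is on standard time, UTC−00:15.
19:40 UTC − 0h15m = 19:25 Rasora Republic.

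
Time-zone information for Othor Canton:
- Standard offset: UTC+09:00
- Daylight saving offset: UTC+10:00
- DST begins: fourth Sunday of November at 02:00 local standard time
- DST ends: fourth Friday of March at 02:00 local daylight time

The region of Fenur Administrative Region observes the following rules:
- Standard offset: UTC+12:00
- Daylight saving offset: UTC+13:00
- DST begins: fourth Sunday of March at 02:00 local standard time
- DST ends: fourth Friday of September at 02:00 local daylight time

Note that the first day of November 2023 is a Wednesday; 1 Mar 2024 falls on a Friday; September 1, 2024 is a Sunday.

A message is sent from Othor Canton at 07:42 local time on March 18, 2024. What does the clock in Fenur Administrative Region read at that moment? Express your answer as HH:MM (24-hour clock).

09:42

1 November 2023 is a Wednesday, so the first Sunday is November 5 and the fourth is November 26.
1 March 2024 is a Friday, so the first Friday is March 1 and the fourth is March 22.
Daylight saving runs 26 November 2023 – 22 March 2024; March 18, 2024 is inside that window, so Othor Canton is at UTC+10:00.
07:42 Othor Canton − 10h = 21:42 UTC (rolling into the previous day, 17 March 2024).
1 March 2024 is a Friday, so the first Sunday is March 3 and the fourth is March 24.
1 September 2024 is a Sunday, so the first Friday is September 6 and the fourth is September 27.
At the standard offset (UTC+12:00), 21:42 UTC + 12h = 09:42 Fenur Administrative Region standard time (rolling into the next day, 18 March 2024).
The standard-time date in Fenur Administrative Region, March 18, 2024, is outside the daylight-saving period (24 March – 27 September), so Fenur Administrative Region is on standard time, UTC+12:00.
21:42 UTC + 12h = 09:42 Fenur Administrative Region (rolling into the next day, 18 March 2024).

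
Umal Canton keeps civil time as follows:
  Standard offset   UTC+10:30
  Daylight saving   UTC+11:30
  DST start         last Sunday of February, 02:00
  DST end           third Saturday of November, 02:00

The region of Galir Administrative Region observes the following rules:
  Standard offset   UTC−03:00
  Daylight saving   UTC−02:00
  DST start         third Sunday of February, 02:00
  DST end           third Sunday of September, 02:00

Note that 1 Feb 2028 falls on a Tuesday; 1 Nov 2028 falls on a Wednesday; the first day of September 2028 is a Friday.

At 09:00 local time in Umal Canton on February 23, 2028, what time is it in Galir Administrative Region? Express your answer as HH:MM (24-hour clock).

20:30

1 February 2028 is a Tuesday, so Sundays fall on 6, 13, 20, 27; the last is February 27.
1 November 2028 is a Wednesday, so the first Saturday is November 4 and the third is November 18.
February 23, 2028 does not fall between 27 February and 18 November, so daylight saving is not in effect and Umal Canton is at UTC+10:30.
09:00 Umal Canton − 10h30m = 22:30 UTC (rolling into the previous day, 22 February 2028).
1 February 2028 is a Tuesday, so the first Sunday is February 6 and the third is February 20.
1 September 2028 is a Friday, so the first Sunday is September 3 and the third is September 17.
At the standard offset (UTC−03:00), 22:30 UTC − 3h = 19:30 Galir Administrative Region standard time.
Daylight saving runs 20 February – 17 September; the standard-time date in Galir Administrative Region, February 22, 2028, is inside that window, so Galir Administrative Region is at UTC−02:00.
22:30 UTC − 2h = 20:30 Galir Administrative Region.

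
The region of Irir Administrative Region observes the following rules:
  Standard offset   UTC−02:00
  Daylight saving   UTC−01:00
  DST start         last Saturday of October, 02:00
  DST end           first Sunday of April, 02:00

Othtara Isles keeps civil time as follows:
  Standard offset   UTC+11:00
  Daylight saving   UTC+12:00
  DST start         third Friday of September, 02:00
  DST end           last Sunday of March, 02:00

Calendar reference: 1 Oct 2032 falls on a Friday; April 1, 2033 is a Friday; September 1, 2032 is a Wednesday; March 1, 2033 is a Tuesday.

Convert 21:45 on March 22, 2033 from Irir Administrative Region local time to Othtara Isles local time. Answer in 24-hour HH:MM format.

10:45

1 October 2032 is a Friday, so Saturdays fall on 2, 9, 16, 23, 30; the last is October 30.
1 April 2033 is a Friday, so the first Sunday is April 3.
Daylight saving runs 30 October 2032 – 3 April 2033; March 22, 2033 is inside that window, so Irir Administrative Region is at UTC−01:00.
21:45 Irir Administrative Region + 1h = 22:45 UTC.
1 September 2032 is a Wednesday, so the first Friday is September 3 and the third is September 17.
1 March 2033 is a Tuesday, so Sundays fall on 6, 13, 20, 27; the last is March 27.
At the standard offset (UTC+11:00), 22:45 UTC + 11h = 09:45 Othtara Isles standard time (rolling into the next day, 23 March 2033).
Daylight saving runs 17 September 2032 – 27 March 2033; the standard-time date in Othtara Isles, March 23, 2033, is inside that window, so Othtara Isles is at UTC+12:00.
22:45 UTC + 12h = 10:45 Othtara Isles (rolling into the next day, 23 March 2033).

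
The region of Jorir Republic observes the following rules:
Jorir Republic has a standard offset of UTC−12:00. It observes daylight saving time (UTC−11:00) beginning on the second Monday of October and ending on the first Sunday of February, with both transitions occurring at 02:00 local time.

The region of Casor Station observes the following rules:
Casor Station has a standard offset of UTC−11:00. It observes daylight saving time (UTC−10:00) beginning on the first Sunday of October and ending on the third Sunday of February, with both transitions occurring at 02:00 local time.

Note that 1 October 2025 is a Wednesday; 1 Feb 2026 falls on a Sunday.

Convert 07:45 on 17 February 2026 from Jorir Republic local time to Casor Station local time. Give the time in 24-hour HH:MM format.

1 October 2025 is a Wednesday, so the first Monday is October 6 and the second is October 13.
1 February 2026 is a Sunday, so the first Sunday is February 1.
17 February 2026 is outside the daylight-saving period (13 October 2025 – 1 February 2026), so Jorir Republic is on standard time, UTC−12:00.
07:45 Jorir Republic + 12h = 19:45 UTC.
1 October 2025 is a Wednesday, so the first Sunday is October 5.
1 February 2026 is a Sunday, so the first Sunday is February 1 and the third is February 15.
At the standard offset (UTC−11:00), 19:45 UTC − 11h = 08:45 Casor Station standard time.
The standard-time date in Casor Station, 17 February 2026, is outside the daylight-saving period (5 October 2025 – 15 February 2026), so Casor Station is on standard time, UTC−11:00.
19:45 UTC − 11h = 08:45 Casor Station.

08:45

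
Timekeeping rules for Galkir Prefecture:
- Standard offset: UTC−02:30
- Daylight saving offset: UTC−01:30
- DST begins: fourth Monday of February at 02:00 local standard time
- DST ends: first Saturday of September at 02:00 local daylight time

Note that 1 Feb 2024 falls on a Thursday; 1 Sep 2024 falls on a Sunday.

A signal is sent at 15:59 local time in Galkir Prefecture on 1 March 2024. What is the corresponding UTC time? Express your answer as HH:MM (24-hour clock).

17:29

1 February 2024 is a Thursday, so the first Monday is February 5 and the fourth is February 26.
1 September 2024 is a Sunday, so the first Saturday is September 7.
1 March 2024 falls between 26 February and 7 September, so daylight saving is in effect and Galkir Prefecture is at UTC−01:30.
15:59 local + 1h30m = 17:29 UTC.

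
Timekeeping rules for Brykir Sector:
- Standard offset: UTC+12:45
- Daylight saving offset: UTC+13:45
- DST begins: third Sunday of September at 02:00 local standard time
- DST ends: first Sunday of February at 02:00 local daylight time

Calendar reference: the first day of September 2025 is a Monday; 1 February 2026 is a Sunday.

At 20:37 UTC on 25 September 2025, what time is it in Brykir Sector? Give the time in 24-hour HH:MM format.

10:22

1 September 2025 is a Monday, so the first Sunday is September 7 and the third is September 21.
1 February 2026 is a Sunday, so the first Sunday is February 1.
At the standard offset (UTC+12:45), 20:37 UTC + 12h45m = 09:22 Brykir Sector standard time (rolling into the next day, 26 September 2025).
The standard-time date in Brykir Sector, 26 September 2025, falls between 21 September 2025 and 1 February 2026, so daylight saving is in effect and Brykir Sector is at UTC+13:45.
20:37 UTC + 13h45m = 10:22 local (rolling into the next day, 26 September 2025).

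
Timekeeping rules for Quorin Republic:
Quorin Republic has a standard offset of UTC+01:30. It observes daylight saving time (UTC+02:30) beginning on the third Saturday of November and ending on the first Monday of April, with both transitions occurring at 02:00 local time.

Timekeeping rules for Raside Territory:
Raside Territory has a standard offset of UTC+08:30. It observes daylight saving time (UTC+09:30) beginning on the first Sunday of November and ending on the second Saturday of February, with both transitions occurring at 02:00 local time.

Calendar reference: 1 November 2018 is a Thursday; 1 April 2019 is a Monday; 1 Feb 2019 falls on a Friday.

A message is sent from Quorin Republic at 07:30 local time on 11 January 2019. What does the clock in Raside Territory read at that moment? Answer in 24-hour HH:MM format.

1 November 2018 is a Thursday, so the first Saturday is November 3 and the third is November 17.
1 April 2019 is a Monday, so the first Monday is April 1.
Daylight saving runs 17 November 2018 – 1 April 2019; 11 January 2019 is inside that window, so Quorin Republic is at UTC+02:30.
07:30 Quorin Republic − 2h30m = 05:00 UTC.
1 November 2018 is a Thursday, so the first Sunday is November 4.
1 February 2019 is a Friday, so the first Saturday is February 2 and the second is February 9.
At the standard offset (UTC+08:30), 05:00 UTC + 8h30m = 13:30 Raside Territory standard time.
The standard-time date in Raside Territory, 11 January 2019, lies within the daylight-saving period (4 November 2018 – 9 February 2019), so Raside Territory is on daylight time, UTC+09:30.
05:00 UTC + 9h30m = 14:30 Raside Territory.

14:30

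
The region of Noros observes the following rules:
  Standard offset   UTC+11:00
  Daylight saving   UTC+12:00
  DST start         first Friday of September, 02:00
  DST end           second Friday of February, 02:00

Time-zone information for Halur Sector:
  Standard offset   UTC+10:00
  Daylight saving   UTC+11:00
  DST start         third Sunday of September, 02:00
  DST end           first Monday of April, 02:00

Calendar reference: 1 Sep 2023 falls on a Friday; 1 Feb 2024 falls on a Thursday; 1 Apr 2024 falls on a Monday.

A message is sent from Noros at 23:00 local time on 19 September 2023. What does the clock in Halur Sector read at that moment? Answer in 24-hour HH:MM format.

22:00

1 September 2023 is a Friday, so the first Friday is September 1.
1 February 2024 is a Thursday, so the first Friday is February 2 and the second is February 9.
Daylight saving runs 1 September 2023 – 9 February 2024; 19 September 2023 is inside that window, so Noros is at UTC+12:00.
23:00 Noros − 12h = 11:00 UTC.
1 September 2023 is a Friday, so the first Sunday is September 3 and the third is September 17.
1 April 2024 is a Monday, so the first Monday is April 1.
At the standard offset (UTC+10:00), 11:00 UTC + 10h = 21:00 Halur Sector standard time.
The standard-time date in Halur Sector, 19 September 2023, lies within the daylight-saving period (17 September 2023 – 1 April 2024), so Halur Sector is on daylight time, UTC+11:00.
11:00 UTC + 11h = 22:00 Halur Sector.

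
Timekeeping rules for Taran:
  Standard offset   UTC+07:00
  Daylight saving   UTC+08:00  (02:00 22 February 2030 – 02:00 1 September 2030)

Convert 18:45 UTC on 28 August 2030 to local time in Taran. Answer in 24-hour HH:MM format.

At the standard offset (UTC+07:00), 18:45 UTC + 7h = 01:45 Taran standard time (rolling into the next day, 29 August 2030).
The standard-time date in Taran, 29 August 2030, falls between 22 February and 1 September, so daylight saving is in effect and Taran is at UTC+08:00.
18:45 UTC + 8h = 02:45 local (rolling into the next day, 29 August 2030).

02:45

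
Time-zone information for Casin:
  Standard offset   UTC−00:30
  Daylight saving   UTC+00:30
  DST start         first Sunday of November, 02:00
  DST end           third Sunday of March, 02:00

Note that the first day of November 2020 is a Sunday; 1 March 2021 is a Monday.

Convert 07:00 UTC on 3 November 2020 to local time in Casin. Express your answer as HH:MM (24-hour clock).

07:30

1 November 2020 is a Sunday, so the first Sunday is November 1.
1 March 2021 is a Monday, so the first Sunday is March 7 and the third is March 21.
At the standard offset (UTC−00:30), 07:00 UTC − 0h30m = 06:30 Casin standard time.
The standard-time date in Casin, 3 November 2020, lies within the daylight-saving period (1 November 2020 – 21 March 2021), so Casin is on daylight time, UTC+00:30.
07:00 UTC + 0h30m = 07:30 local.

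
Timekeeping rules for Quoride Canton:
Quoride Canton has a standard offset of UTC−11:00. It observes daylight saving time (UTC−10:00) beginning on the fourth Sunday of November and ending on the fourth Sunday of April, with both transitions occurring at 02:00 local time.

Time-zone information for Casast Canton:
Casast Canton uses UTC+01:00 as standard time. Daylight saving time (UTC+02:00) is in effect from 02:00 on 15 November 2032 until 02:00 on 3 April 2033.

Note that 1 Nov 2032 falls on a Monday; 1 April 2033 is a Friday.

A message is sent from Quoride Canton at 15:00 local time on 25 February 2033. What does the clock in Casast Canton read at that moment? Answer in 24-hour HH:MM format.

03:00

1 November 2032 is a Monday, so the first Sunday is November 7 and the fourth is November 28.
1 April 2033 is a Friday, so the first Sunday is April 3 and the fourth is April 24.
25 February 2033 falls between 28 November 2032 and 24 April 2033, so daylight saving is in effect and Quoride Canton is at UTC−10:00.
15:00 Quoride Canton + 10h = 01:00 UTC (rolling into the next day, 26 February 2033).
At the standard offset (UTC+01:00), 01:00 UTC + 1h = 02:00 Casast Canton standard time.
The standard-time date in Casast Canton, 26 February 2033, falls between 15 November 2032 and 3 April 2033, so daylight saving is in effect and Casast Canton is at UTC+02:00.
01:00 UTC + 2h = 03:00 Casast Canton.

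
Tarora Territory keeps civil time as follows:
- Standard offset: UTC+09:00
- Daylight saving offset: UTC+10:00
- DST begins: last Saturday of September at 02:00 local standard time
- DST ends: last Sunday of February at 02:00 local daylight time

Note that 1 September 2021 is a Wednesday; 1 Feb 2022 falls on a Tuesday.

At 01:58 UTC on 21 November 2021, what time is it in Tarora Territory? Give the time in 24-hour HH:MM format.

1 September 2021 is a Wednesday, so Saturdays fall on 4, 11, 18, 25; the last is September 25.
1 February 2022 is a Tuesday, so Sundays fall on 6, 13, 20, 27; the last is February 27.
At the standard offset (UTC+09:00), 01:58 UTC + 9h = 10:58 Tarora Territory standard time.
The standard-time date in Tarora Territory, 21 November 2021, lies within the daylight-saving period (25 September 2021 – 27 February 2022), so Tarora Territory is on daylight time, UTC+10:00.
01:58 UTC + 10h = 11:58 local.

11:58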